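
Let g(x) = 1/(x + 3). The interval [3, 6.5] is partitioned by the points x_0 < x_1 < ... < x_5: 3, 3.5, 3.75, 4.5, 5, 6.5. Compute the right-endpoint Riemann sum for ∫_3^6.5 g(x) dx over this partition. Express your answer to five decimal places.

Subinterval widths: 0.5, 0.25, 0.75, 0.5, 1.5.
Right endpoints: 3.5, 3.75, 4.5, 5, 6.5.
g(3.5) = 2/13, g(3.75) = 4/27, g(4.5) = 2/15, g(5) = 0.125, g(6.5) = 2/19.
Sum = Σ Δx_i · g(x_i).
Sum ≈ 0.43435.

0.43435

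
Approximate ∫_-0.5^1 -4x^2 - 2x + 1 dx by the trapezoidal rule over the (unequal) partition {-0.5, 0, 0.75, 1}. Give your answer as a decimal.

-1.125

Subinterval widths: 0.5, 0.75, 0.25.
f(-0.5) = 1, f(0) = 1, f(0.75) = -2.75, f(1) = -5.
On each subinterval the trapezoid contributes (Δx_i/2)·[f(x_{i-1}) + f(x_i)].
Sum = -1.125.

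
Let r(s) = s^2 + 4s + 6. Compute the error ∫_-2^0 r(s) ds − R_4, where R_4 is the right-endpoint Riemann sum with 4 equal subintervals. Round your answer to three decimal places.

-1.083

Exact integral: ∫_-2^0 r(s) ds ≈ 6.66667.
R_4 = 7.75.
Error ≈ 6.66667 − 7.75 ≈ -1.083.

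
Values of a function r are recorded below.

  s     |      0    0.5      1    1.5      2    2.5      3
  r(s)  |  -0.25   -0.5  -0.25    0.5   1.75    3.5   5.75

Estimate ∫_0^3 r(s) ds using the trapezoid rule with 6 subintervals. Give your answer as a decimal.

Δs = 0.5.
T_6 = (0.5/2)·[(-0.25) + 2·(-0.5) + 2·(-0.25) + 2·0.5 + 2·1.75 + 2·3.5 + 5.75] = 3.875.

3.875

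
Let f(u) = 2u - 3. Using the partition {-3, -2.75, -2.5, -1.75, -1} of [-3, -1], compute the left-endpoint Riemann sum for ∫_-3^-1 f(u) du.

-15.25

Subinterval widths: 0.25, 0.25, 0.75, 0.75.
Left endpoints: -3, -2.75, -2.5, -1.75.
f(-3) = -9, f(-2.75) = -8.5, f(-2.5) = -8, f(-1.75) = -6.5.
Sum = Σ Δu_i · f(u_i).
Sum = -15.25.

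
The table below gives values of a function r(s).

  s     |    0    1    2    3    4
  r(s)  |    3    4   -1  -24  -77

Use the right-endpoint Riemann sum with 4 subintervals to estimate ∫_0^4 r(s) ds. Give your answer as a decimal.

-98

Δs = 1.
Sum = 1·[4 + (-1) + (-24) + (-77)] = -98.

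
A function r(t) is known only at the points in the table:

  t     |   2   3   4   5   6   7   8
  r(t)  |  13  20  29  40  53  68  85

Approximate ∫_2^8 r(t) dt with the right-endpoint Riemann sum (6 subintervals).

295

Δt = 1.
Sum = 1·[20 + 29 + 40 + 53 + 68 + 85] = 295.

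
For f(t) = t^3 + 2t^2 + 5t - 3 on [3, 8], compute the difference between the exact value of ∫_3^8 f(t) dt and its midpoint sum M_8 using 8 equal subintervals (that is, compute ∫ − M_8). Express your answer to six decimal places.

Exact integral: ∫_3^8 f(t) dt ≈ 1449.58333333.
M_8 ≈ 1446.57226562.
Error ≈ 1449.58333333 − 1446.57226562 ≈ 3.011068.

3.011068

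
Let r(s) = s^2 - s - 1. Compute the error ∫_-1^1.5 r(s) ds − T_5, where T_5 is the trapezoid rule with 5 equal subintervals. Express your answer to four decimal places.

Exact integral: ∫_-1^1.5 r(s) ds ≈ -1.666667.
T_5 = -1.5625.
Error ≈ -1.666667 − (-1.5625) ≈ -0.1042.

-0.1042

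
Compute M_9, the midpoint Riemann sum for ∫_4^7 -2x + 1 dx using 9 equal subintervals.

Δx = (7 − 4)/9 = 1/3.
Midpoints: 25/6, 4.5, 29/6, 31/6, 5.5, 35/6, 37/6, 6.5, 41/6.
f(25/6) = -22/3, f(4.5) = -8, f(29/6) = -26/3, f(31/6) = -28/3, f(5.5) = -10, f(35/6) = -32/3, f(37/6) = -34/3, f(6.5) = -12, f(41/6) = -38/3.
Sum = Δx · [f(25/6) + f(4.5) + f(29/6) + ...].
Sum = -30.

-30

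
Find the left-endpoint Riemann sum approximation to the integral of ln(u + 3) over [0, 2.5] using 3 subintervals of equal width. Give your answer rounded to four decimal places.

3.3190

Δu = (2.5 − 0)/3 = 5/6.
Left endpoints: 0, 5/6, 5/3.
f(0) ≈ 1.0986, f(5/6) ≈ 1.3437, f(5/3) ≈ 1.5404.
Sum = Δu · [f(0) + f(5/6) + f(5/3)].
Sum ≈ 3.3190.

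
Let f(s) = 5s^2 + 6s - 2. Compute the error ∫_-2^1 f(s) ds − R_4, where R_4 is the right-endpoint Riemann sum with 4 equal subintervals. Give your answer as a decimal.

Exact integral: ∫_-2^1 f(s) ds = 0.
R_4 = 2.53125.
Error = 0 − 2.53125 = -2.53125.

-2.53125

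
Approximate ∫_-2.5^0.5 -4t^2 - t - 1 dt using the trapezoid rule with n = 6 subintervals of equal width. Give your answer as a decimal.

-21.5

Δt = (0.5 − (-2.5))/6 = 0.5.
f(-2.5) = -23.5, f(-2) = -15, f(-1.5) = -8.5, f(-1) = -4, f(-0.5) = -1.5, f(0) = -1, f(0.5) = -2.5.
T_6 = (Δt/2)·[f(t_0) + 2f(t_1) + ... + 2f(t_{5}) + f(t_6)].
Sum = -21.5.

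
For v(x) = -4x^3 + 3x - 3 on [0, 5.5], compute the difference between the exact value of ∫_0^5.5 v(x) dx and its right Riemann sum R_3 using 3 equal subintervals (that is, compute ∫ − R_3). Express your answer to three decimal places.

696.590

Exact integral: ∫_0^5.5 v(x) dx = -886.1875.
R_3 ≈ -1582.77778.
Error ≈ -886.1875 − (-1582.77778) ≈ 696.590.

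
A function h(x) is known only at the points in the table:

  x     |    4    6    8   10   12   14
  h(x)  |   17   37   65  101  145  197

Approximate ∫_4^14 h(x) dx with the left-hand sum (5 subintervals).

Δx = 2.
Sum = 2·[17 + 37 + 65 + 101 + 145] = 730.

730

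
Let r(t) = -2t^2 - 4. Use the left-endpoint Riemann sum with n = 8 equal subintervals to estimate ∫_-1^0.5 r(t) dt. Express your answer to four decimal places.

Δt = (0.5 − (-1))/8 = 0.1875.
Left endpoints: -1, -0.8125, -0.625, -0.4375, -0.25, -0.0625, 0.125, 0.3125.
r(-1) = -6, r(-0.8125) = -5.3203125, r(-0.625) = -4.78125, r(-0.4375) = -4.3828125, r(-0.25) = -4.125, r(-0.0625) = -4.0078125, r(0.125) = -4.03125, r(0.3125) = -4.1953125.
Sum = Δt · [r(-1) + r(-0.8125) + r(-0.625) + ...].
Sum ≈ -6.9082.

-6.9082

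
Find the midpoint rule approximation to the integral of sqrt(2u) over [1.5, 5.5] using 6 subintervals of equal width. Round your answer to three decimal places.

10.434

Δu = (5.5 − 1.5)/6 = 2/3.
Midpoints: 11/6, 2.5, 19/6, 23/6, 4.5, 31/6.
f(11/6) ≈ 1.915, f(2.5) ≈ 2.236, f(19/6) ≈ 2.517, f(23/6) ≈ 2.769, f(4.5) ≈ 3.000, f(31/6) ≈ 3.215.
Sum = Δu · [f(11/6) + f(2.5) + f(19/6) + ...].
Sum ≈ 10.434.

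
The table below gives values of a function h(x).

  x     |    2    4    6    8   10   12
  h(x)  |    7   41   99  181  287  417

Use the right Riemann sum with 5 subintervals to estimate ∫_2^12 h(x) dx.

2050

Δx = 2.
Sum = 2·[41 + 99 + 181 + 287 + 417] = 2050.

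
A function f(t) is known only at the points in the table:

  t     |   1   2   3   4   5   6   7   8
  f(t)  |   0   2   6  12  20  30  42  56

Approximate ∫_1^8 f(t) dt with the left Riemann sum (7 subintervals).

Δt = 1.
Sum = 1·[0 + 2 + 6 + 12 + 20 + 30 + 42] = 112.

112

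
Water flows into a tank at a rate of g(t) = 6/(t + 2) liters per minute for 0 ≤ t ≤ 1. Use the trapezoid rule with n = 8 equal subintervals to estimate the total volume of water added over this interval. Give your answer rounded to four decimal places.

2.4339

Δt = (1 − 0)/8 = 0.125.
g(0) = 3, g(0.125) = 48/17, g(0.25) = 8/3, g(0.375) = 48/19, g(0.5) = 2.4, g(0.625) = 16/7, g(0.75) = 24/11, g(0.875) = 48/23, g(1) = 2.
T_8 = (Δt/2)·[g(t_0) + 2g(t_1) + ... + 2g(t_{7}) + g(t_8)].
Sum ≈ 2.4339.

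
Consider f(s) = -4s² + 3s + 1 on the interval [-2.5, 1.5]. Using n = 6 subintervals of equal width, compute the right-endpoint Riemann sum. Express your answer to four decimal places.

Δs = (1.5 − (-2.5))/6 = 2/3.
Right endpoints: -11/6, -7/6, -0.5, 1/6, 5/6, 1.5.
f(-11/6) = -323/18, f(-7/6) = -143/18, f(-0.5) = -1.5, f(1/6) = 25/18, f(5/6) = 13/18, f(1.5) = -3.5.
Sum = Δs · [f(-11/6) + f(-7/6) + f(-0.5) + ...].
Sum ≈ -19.1852.

-19.1852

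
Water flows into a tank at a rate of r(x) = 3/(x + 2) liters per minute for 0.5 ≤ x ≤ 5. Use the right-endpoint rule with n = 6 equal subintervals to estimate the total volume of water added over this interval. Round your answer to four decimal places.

2.8190

Δx = (5 − 0.5)/6 = 0.75.
Right endpoints: 1.25, 2, 2.75, 3.5, 4.25, 5.
r(1.25) = 12/13, r(2) = 0.75, r(2.75) = 12/19, r(3.5) = 6/11, r(4.25) = 0.48, r(5) = 3/7.
Sum = Δx · [r(1.25) + r(2) + r(2.75) + ...].
Sum ≈ 2.8190.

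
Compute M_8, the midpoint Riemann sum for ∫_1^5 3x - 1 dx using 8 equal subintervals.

Δx = (5 − 1)/8 = 0.5.
Midpoints: 1.25, 1.75, 2.25, 2.75, 3.25, 3.75, 4.25, 4.75.
f(1.25) = 2.75, f(1.75) = 4.25, f(2.25) = 5.75, f(2.75) = 7.25, f(3.25) = 8.75, f(3.75) = 10.25, f(4.25) = 11.75, f(4.75) = 13.25.
Sum = Δx · [f(1.25) + f(1.75) + f(2.25) + ...].
Sum = 32.

32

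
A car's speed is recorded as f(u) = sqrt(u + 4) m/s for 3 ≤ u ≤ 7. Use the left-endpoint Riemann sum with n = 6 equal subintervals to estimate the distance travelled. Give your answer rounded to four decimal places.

Δu = (7 − 3)/6 = 2/3.
Left endpoints: 3, 11/3, 13/3, 5, 17/3, 19/3.
f(3) ≈ 2.6458, f(11/3) ≈ 2.7689, f(13/3) ≈ 2.8868, f(5) ≈ 3.0000, f(17/3) ≈ 3.1091, f(19/3) ≈ 3.2146.
Sum = Δu · [f(3) + f(11/3) + f(13/3) + ...].
Sum ≈ 11.7500.

11.7500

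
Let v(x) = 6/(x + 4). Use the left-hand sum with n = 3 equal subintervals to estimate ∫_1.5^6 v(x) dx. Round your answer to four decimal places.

Δx = (6 − 1.5)/3 = 1.5.
Left endpoints: 1.5, 3, 4.5.
v(1.5) = 12/11, v(3) = 6/7, v(4.5) = 12/17.
Sum = Δx · [v(1.5) + v(3) + v(4.5)].
Sum ≈ 3.9809.

3.9809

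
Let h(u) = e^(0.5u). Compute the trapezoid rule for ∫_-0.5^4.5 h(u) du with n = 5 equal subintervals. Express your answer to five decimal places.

Δu = (4.5 − (-0.5))/5 = 1.
h(-0.5) ≈ 0.77880, h(0.5) ≈ 1.28403, h(1.5) ≈ 2.11700, h(2.5) ≈ 3.49034, h(3.5) ≈ 5.75460, h(4.5) ≈ 9.48774.
T_5 = (Δu/2)·[h(u_0) + 2h(u_1) + ... + 2h(u_{4}) + h(u_5)].
Sum ≈ 17.77924.

17.77924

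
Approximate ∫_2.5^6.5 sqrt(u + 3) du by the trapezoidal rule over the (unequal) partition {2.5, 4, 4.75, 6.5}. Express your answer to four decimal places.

Subinterval widths: 1.5, 0.75, 1.75.
f(2.5) ≈ 2.3452, f(4) ≈ 2.6458, f(4.75) ≈ 2.7839, f(6.5) ≈ 3.0822.
On each subinterval the trapezoid contributes (Δu_i/2)·[f(u_{i-1}) + f(u_i)].
Sum ≈ 10.9122.

10.9122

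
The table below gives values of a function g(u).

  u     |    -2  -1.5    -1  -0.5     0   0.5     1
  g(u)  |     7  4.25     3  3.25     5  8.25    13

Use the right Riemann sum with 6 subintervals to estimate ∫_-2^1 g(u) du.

Δu = 0.5.
Sum = 0.5·[4.25 + 3 + 3.25 + 5 + 8.25 + 13] = 18.375.

18.375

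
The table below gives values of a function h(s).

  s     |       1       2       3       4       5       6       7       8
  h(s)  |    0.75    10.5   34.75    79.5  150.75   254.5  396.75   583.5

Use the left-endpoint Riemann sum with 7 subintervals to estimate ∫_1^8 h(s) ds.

Δs = 1.
Sum = 1·[0.75 + 10.5 + 34.75 + 79.5 + 150.75 + 254.5 + 396.75] = 927.5.

927.5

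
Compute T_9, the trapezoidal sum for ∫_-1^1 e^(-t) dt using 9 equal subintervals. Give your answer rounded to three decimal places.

2.360

Δt = (1 − (-1))/9 = 2/9.
f(-1) ≈ 2.718, f(-7/9) ≈ 2.177, f(-5/9) ≈ 1.743, f(-1/3) ≈ 1.396, f(-1/9) ≈ 1.118, f(1/9) ≈ 0.895, f(1/3) ≈ 0.717, f(5/9) ≈ 0.574, f(7/9) ≈ 0.459, f(1) ≈ 0.368.
T_9 = (Δt/2)·[f(t_0) + 2f(t_1) + ... + 2f(t_{8}) + f(t_9)].
Sum ≈ 2.360.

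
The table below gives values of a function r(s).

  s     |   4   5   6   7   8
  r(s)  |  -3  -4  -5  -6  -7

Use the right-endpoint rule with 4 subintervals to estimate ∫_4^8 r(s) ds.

-22

Δs = 1.
Sum = 1·[(-4) + (-5) + (-6) + (-7)] = -22.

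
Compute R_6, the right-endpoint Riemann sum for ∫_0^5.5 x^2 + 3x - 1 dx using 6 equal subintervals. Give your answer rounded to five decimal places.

Δx = (5.5 − 0)/6 = 11/12.
Right endpoints: 11/12, 11/6, 2.75, 11/3, 55/12, 5.5.
f(11/12) = 373/144, f(11/6) = 283/36, f(2.75) = 14.8125, f(11/3) = 211/9, f(55/12) = 4861/144, f(5.5) = 45.75.
Sum = Δx · [f(11/12) + f(11/6) + f(2.75) + ...].
Sum ≈ 117.53067.

117.53067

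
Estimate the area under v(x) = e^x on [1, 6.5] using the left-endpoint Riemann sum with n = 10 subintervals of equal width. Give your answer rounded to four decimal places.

Δx = (6.5 − 1)/10 = 0.55.
Left endpoints: 1, 1.55, 2.1, 2.65, 3.2, 3.75, 4.3, 4.85, 5.4, 5.95.
v(1) ≈ 2.7183, v(1.55) ≈ 4.7115, v(2.1) ≈ 8.1662, v(2.65) ≈ 14.1540, v(3.2) ≈ 24.5325, v(3.75) ≈ 42.5211, v(4.3) ≈ 73.6998, v(4.85) ≈ 127.7404, v(5.4) ≈ 221.4064, v(5.95) ≈ 383.7533.
Sum = Δx · [v(1) + v(1.55) + v(2.1) + ...].
Sum ≈ 496.8719.

496.8719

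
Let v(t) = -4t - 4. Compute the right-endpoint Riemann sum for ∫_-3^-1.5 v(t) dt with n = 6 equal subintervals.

Δt = (-1.5 − (-3))/6 = 0.25.
Right endpoints: -2.75, -2.5, -2.25, -2, -1.75, -1.5.
v(-2.75) = 7, v(-2.5) = 6, v(-2.25) = 5, v(-2) = 4, v(-1.75) = 3, v(-1.5) = 2.
Sum = Δt · [v(-2.75) + v(-2.5) + v(-2.25) + ...].
Sum = 6.75.

6.75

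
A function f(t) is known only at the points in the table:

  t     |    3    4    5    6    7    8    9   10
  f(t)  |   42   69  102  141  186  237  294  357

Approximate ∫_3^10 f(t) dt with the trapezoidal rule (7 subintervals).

1228.5

Δt = 1.
T_7 = (1/2)·[42 + 2·69 + 2·102 + 2·141 + 2·186 + 2·237 + 2·294 + 357] = 1228.5.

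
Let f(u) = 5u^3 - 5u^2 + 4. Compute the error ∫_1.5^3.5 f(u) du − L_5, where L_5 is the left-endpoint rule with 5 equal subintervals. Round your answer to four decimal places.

Exact integral: ∫_1.5^3.5 f(u) du ≈ 123.416667.
L_5 = 95.65.
Error ≈ 123.416667 − 95.65 ≈ 27.7667.

27.7667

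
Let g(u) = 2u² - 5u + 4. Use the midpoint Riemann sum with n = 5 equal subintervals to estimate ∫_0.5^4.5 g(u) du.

26.24

Δu = (4.5 − 0.5)/5 = 0.8.
Midpoints: 0.9, 1.7, 2.5, 3.3, 4.1.
g(0.9) = 1.12, g(1.7) = 1.28, g(2.5) = 4, g(3.3) = 9.28, g(4.1) = 17.12.
Sum = Δu · [g(0.9) + g(1.7) + g(2.5) + g(3.3) + g(4.1)].
Sum = 26.24.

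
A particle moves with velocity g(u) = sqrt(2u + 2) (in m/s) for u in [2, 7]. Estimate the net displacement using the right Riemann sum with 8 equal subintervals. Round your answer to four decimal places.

16.9137

Δu = (7 − 2)/8 = 0.625.
Right endpoints: 2.625, 3.25, 3.875, 4.5, 5.125, 5.75, 6.375, 7.
g(2.625) ≈ 2.6926, g(3.25) ≈ 2.9155, g(3.875) ≈ 3.1225, g(4.5) ≈ 3.3166, g(5.125) ≈ 3.5000, g(5.75) ≈ 3.6742, g(6.375) ≈ 3.8406, g(7) ≈ 4.0000.
Sum = Δu · [g(2.625) + g(3.25) + g(3.875) + ...].
Sum ≈ 16.9137.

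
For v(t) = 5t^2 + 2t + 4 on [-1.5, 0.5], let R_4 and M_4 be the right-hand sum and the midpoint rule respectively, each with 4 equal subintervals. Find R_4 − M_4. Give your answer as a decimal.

-0.875

R_4 = 10.75.
M_4 = 11.625.
R_4 − M_4 = -0.875.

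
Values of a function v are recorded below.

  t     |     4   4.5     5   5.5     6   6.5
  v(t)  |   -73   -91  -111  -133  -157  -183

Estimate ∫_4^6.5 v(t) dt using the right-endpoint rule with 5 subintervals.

-337.5

Δt = 0.5.
Sum = 0.5·[(-91) + (-111) + (-133) + (-157) + (-183)] = -337.5.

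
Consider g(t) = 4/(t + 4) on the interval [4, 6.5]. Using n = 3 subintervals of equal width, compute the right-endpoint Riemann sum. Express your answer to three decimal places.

Δt = (6.5 − 4)/3 = 5/6.
Right endpoints: 29/6, 17/3, 6.5.
g(29/6) = 24/53, g(17/3) = 12/29, g(6.5) = 8/21.
Sum = Δt · [g(29/6) + g(17/3) + g(6.5)].
Sum ≈ 1.040.

1.040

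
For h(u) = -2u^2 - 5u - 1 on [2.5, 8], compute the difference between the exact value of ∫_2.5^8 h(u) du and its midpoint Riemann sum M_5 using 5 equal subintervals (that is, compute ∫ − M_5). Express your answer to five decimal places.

-1.10917

Exact integral: ∫_2.5^8 h(u) du ≈ -480.7916667.
M_5 = -479.6825.
Error ≈ -480.7916667 − (-479.6825) ≈ -1.10917.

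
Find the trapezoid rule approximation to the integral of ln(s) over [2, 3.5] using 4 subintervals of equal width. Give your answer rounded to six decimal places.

1.495870

Δs = (3.5 − 2)/4 = 0.375.
f(2) ≈ 0.693147, f(2.375) ≈ 0.864997, f(2.75) ≈ 1.011601, f(3.125) ≈ 1.139434, f(3.5) ≈ 1.252763.
T_4 = (Δs/2)·[f(s_0) + 2f(s_1) + 2f(s_2) + 2f(s_3) + f(s_4)].
Sum ≈ 1.495870.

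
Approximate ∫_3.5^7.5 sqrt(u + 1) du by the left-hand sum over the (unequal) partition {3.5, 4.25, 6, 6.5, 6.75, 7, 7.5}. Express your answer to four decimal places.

9.7185

Subinterval widths: 0.75, 1.75, 0.5, 0.25, 0.25, 0.5.
Left endpoints: 3.5, 4.25, 6, 6.5, 6.75, 7.
f(3.5) ≈ 2.1213, f(4.25) ≈ 2.2913, f(6) ≈ 2.6458, f(6.5) ≈ 2.7386, f(6.75) ≈ 2.7839, f(7) ≈ 2.8284.
Sum = Σ Δu_i · f(u_i).
Sum ≈ 9.7185.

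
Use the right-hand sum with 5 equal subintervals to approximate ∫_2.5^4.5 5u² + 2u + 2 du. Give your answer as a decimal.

Δu = (4.5 − 2.5)/5 = 0.4.
Right endpoints: 2.9, 3.3, 3.7, 4.1, 4.5.
f(2.9) = 49.85, f(3.3) = 63.05, f(3.7) = 77.85, f(4.1) = 94.25, f(4.5) = 112.25.
Sum = Δu · [f(2.9) + f(3.3) + f(3.7) + f(4.1) + f(4.5)].
Sum = 158.9.

158.9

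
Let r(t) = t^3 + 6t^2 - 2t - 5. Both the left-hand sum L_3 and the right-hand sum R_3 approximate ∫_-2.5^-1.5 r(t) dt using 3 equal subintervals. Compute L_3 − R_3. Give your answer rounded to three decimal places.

4.583

L_3 ≈ 17.29167.
R_3 ≈ 12.70833.
L_3 − R_3 ≈ 4.583.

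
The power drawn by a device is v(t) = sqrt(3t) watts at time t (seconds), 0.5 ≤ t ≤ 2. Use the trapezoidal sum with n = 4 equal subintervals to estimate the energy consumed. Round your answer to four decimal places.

Δt = (2 − 0.5)/4 = 0.375.
v(0.5) ≈ 1.2247, v(0.875) ≈ 1.6202, v(1.25) ≈ 1.9365, v(1.625) ≈ 2.2079, v(2) ≈ 2.4495.
T_4 = (Δt/2)·[v(t_0) + 2v(t_1) + 2v(t_2) + 2v(t_3) + v(t_4)].
Sum ≈ 2.8507.

2.8507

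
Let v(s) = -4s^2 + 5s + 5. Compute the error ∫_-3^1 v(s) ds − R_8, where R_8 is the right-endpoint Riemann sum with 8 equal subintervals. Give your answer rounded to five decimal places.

-12.33333

Exact integral: ∫_-3^1 v(s) ds ≈ -37.3333333.
R_8 = -25.
Error ≈ -37.3333333 − (-25) ≈ -12.33333.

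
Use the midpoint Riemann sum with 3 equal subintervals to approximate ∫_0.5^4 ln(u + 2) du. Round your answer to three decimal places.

4.973

Δu = (4 − 0.5)/3 = 7/6.
Midpoints: 13/12, 2.25, 41/12.
f(13/12) ≈ 1.126, f(2.25) ≈ 1.447, f(41/12) ≈ 1.689.
Sum = Δu · [f(13/12) + f(2.25) + f(41/12)].
Sum ≈ 4.973.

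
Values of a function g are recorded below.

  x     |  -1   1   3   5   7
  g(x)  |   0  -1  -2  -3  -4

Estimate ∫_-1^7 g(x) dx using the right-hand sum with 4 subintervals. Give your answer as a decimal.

Δx = 2.
Sum = 2·[(-1) + (-2) + (-3) + (-4)] = -20.

-20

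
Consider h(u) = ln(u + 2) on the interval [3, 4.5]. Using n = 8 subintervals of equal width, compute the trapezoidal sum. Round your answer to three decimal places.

Δu = (4.5 − 3)/8 = 0.1875.
h(3) ≈ 1.609, h(3.1875) ≈ 1.646, h(3.375) ≈ 1.682, h(3.5625) ≈ 1.716, h(3.75) ≈ 1.749, h(3.9375) ≈ 1.781, h(4.125) ≈ 1.812, h(4.3125) ≈ 1.843, h(4.5) ≈ 1.872.
T_8 = (Δu/2)·[h(u_0) + 2h(u_1) + ... + 2h(u_{7}) + h(u_8)].
Sum ≈ 2.619.

2.619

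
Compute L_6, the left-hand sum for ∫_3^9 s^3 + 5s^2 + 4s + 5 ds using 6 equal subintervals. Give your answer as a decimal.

Δs = (9 − 3)/6 = 1.
Left endpoints: 3, 4, 5, 6, 7, 8.
f(3) = 89, f(4) = 165, f(5) = 275, f(6) = 425, f(7) = 621, f(8) = 869.
Sum = Δs · [f(3) + f(4) + f(5) + ...].
Sum = 2444.

2444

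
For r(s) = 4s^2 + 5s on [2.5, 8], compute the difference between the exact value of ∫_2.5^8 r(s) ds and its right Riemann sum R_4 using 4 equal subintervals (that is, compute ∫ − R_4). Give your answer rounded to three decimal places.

Exact integral: ∫_2.5^8 r(s) ds ≈ 806.20833.
R_4 = 990.859375.
Error ≈ 806.20833 − 990.859375 ≈ -184.651.

-184.651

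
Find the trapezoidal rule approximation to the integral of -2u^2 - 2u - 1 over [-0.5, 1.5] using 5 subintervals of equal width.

Δu = (1.5 − (-0.5))/5 = 0.4.
f(-0.5) = -0.5, f(-0.1) = -0.82, f(0.3) = -1.78, f(0.7) = -3.38, f(1.1) = -5.62, f(1.5) = -8.5.
T_5 = (Δu/2)·[f(u_0) + 2f(u_1) + ... + 2f(u_{4}) + f(u_5)].
Sum = -6.44.

-6.44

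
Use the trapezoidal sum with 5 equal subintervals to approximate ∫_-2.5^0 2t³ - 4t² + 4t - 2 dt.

-59.0625

Δt = (0 − (-2.5))/5 = 0.5.
f(-2.5) = -68.25, f(-2) = -42, f(-1.5) = -23.75, f(-1) = -12, f(-0.5) = -5.25, f(0) = -2.
T_5 = (Δt/2)·[f(t_0) + 2f(t_1) + ... + 2f(t_{4}) + f(t_5)].
Sum = -59.0625.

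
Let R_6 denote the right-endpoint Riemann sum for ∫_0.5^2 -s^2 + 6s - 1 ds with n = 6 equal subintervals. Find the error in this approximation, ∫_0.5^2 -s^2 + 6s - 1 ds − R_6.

-0.640625

Exact integral: ∫_0.5^2 f(s) ds = 7.125.
R_6 = 7.765625.
Error = 7.125 − 7.765625 = -0.640625.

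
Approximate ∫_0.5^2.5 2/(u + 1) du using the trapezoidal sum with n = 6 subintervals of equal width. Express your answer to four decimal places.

Δu = (2.5 − 0.5)/6 = 1/3.
f(0.5) = 4/3, f(5/6) = 12/11, f(7/6) = 12/13, f(1.5) = 0.8, f(11/6) = 12/17, f(13/6) = 12/19, f(2.5) = 4/7.
T_6 = (Δu/2)·[f(u_0) + 2f(u_1) + ... + 2f(u_{5}) + f(u_6)].
Sum ≈ 1.7013.

1.7013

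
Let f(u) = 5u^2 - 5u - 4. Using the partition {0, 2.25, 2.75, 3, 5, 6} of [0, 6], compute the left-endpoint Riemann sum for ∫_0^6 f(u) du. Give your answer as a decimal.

Subinterval widths: 2.25, 0.5, 0.25, 2, 1.
Left endpoints: 0, 2.25, 2.75, 3, 5.
f(0) = -4, f(2.25) = 10.0625, f(2.75) = 20.0625, f(3) = 26, f(5) = 96.
Sum = Σ Δu_i · f(u_i).
Sum = 149.046875.

149.046875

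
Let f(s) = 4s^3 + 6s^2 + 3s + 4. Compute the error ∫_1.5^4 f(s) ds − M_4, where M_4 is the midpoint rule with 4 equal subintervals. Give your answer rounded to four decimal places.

3.1738

Exact integral: ∫_1.5^4 f(s) ds = 402.8125.
M_4 ≈ 399.638672.
Error ≈ 402.8125 − 399.638672 ≈ 3.1738.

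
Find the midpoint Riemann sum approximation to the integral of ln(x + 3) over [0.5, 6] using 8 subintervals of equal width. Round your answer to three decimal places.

9.894

Δx = (6 − 0.5)/8 = 0.6875.
Midpoints: 0.84375, 1.53125, 2.21875, 2.90625, 3.59375, 4.28125, 4.96875, 5.65625.
f(0.84375) ≈ 1.346, f(1.53125) ≈ 1.511, f(2.21875) ≈ 1.652, f(2.90625) ≈ 1.776, f(3.59375) ≈ 1.886, f(4.28125) ≈ 1.985, f(4.96875) ≈ 2.076, f(5.65625) ≈ 2.158.
Sum = Δx · [f(0.84375) + f(1.53125) + f(2.21875) + ...].
Sum ≈ 9.894.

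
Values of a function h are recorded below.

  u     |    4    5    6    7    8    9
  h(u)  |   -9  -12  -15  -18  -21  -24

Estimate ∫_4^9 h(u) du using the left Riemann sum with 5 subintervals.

-75

Δu = 1.
Sum = 1·[(-9) + (-12) + (-15) + (-18) + (-21)] = -75.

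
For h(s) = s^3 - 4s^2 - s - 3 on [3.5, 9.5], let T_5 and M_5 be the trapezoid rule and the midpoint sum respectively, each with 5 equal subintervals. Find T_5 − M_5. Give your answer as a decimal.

T_5 = 878.07.
M_5 = 844.59.
T_5 − M_5 = 33.48.

33.48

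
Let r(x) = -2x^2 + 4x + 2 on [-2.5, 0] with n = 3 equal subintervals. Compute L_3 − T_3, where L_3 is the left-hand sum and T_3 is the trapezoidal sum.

L_3 ≈ -27.87037037.
T_3 ≈ -18.49537037.
L_3 − T_3 = -9.375.

-9.375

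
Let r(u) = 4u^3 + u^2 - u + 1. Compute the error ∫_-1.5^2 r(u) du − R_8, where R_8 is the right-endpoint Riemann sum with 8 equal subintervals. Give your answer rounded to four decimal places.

-10.0169

Exact integral: ∫_-1.5^2 r(u) du ≈ 17.354167.
R_8 = 27.37109375.
Error ≈ 17.354167 − 27.37109375 ≈ -10.0169.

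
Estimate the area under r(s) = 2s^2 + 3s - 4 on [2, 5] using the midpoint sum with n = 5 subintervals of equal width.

Δs = (5 − 2)/5 = 0.6.
Midpoints: 2.3, 2.9, 3.5, 4.1, 4.7.
r(2.3) = 13.48, r(2.9) = 21.52, r(3.5) = 31, r(4.1) = 41.92, r(4.7) = 54.28.
Sum = Δs · [r(2.3) + r(2.9) + r(3.5) + r(4.1) + r(4.7)].
Sum = 97.32.

97.32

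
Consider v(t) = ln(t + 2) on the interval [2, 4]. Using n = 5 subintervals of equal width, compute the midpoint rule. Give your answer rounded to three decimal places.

3.206

Δt = (4 − 2)/5 = 0.4.
Midpoints: 2.2, 2.6, 3, 3.4, 3.8.
v(2.2) ≈ 1.435, v(2.6) ≈ 1.526, v(3) ≈ 1.609, v(3.4) ≈ 1.686, v(3.8) ≈ 1.758.
Sum = Δt · [v(2.2) + v(2.6) + v(3) + v(3.4) + v(3.8)].
Sum ≈ 3.206.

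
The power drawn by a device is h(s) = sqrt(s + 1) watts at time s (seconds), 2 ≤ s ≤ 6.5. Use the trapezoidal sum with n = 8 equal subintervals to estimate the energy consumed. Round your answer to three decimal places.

Δs = (6.5 − 2)/8 = 0.5625.
h(2) ≈ 1.732, h(2.5625) ≈ 1.887, h(3.125) ≈ 2.031, h(3.6875) ≈ 2.165, h(4.25) ≈ 2.291, h(4.8125) ≈ 2.411, h(5.375) ≈ 2.525, h(5.9375) ≈ 2.634, h(6.5) ≈ 2.739.
T_8 = (Δs/2)·[h(s_0) + 2h(s_1) + ... + 2h(s_{7}) + h(s_8)].
Sum ≈ 10.226.

10.226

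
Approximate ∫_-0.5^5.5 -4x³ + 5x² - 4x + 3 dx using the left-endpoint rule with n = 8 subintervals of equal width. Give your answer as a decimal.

-491.0625

Δx = (5.5 − (-0.5))/8 = 0.75.
Left endpoints: -0.5, 0.25, 1, 1.75, 2.5, 3.25, 4, 4.75.
f(-0.5) = 6.75, f(0.25) = 2.25, f(1) = 0, f(1.75) = -10.125, f(2.5) = -38.25, f(3.25) = -94.5, f(4) = -189, f(4.75) = -331.875.
Sum = Δx · [f(-0.5) + f(0.25) + f(1) + ...].
Sum = -491.0625.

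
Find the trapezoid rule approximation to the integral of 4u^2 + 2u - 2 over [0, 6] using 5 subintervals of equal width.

317.76

Δu = (6 − 0)/5 = 1.2.
f(0) = -2, f(1.2) = 6.16, f(2.4) = 25.84, f(3.6) = 57.04, f(4.8) = 99.76, f(6) = 154.
T_5 = (Δu/2)·[f(u_0) + 2f(u_1) + ... + 2f(u_{4}) + f(u_5)].
Sum = 317.76.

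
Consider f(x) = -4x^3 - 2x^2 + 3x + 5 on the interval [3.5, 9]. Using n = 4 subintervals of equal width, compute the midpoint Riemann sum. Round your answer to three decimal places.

-6671.006

Δx = (9 − 3.5)/4 = 1.375.
Midpoints: 4.1875, 5.5625, 6.9375, 8.3125.
f(4.1875) = -318691/1024, f(5.5625) = -746129/1024, f(6.9375) = -1439767/1024, f(8.3125) = -2463493/1024.
Sum = Δx · [f(4.1875) + f(5.5625) + f(6.9375) + f(8.3125)].
Sum ≈ -6671.006.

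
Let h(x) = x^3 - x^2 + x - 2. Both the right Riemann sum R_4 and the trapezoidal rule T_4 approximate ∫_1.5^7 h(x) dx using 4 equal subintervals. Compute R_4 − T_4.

205.1328125

R_4 ≈ 723.6474609.
T_4 ≈ 518.5146484.
R_4 − T_4 = 205.1328125.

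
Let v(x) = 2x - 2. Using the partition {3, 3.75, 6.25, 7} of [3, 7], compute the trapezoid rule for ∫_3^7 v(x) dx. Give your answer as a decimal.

32

Subinterval widths: 0.75, 2.5, 0.75.
v(3) = 4, v(3.75) = 5.5, v(6.25) = 10.5, v(7) = 12.
On each subinterval the trapezoid contributes (Δx_i/2)·[v(x_{i-1}) + v(x_i)].
Sum = 32.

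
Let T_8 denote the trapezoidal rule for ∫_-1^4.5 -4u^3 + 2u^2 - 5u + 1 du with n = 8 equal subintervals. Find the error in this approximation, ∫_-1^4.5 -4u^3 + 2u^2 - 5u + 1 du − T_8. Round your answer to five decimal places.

Exact integral: ∫_-1^4.5 f(u) du ≈ -390.2708333.
T_8 ≈ -398.5029297.
Error ≈ -390.2708333 − (-398.5029297) ≈ 8.23210.

8.23210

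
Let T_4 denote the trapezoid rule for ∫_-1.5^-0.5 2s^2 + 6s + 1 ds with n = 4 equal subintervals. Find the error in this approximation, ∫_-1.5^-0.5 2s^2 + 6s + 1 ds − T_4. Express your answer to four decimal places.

Exact integral: ∫_-1.5^-0.5 f(s) ds ≈ -2.833333.
T_4 = -2.8125.
Error ≈ -2.833333 − (-2.8125) ≈ -0.0208.

-0.0208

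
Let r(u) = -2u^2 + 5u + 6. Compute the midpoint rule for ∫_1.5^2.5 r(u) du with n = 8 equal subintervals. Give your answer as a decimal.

7.8359375

Δu = (2.5 − 1.5)/8 = 0.125.
Midpoints: 1.5625, 1.6875, 1.8125, 1.9375, 2.0625, 2.1875, 2.3125, 2.4375.
r(1.5625) = 8.9296875, r(1.6875) = 8.7421875, r(1.8125) = 8.4921875, r(1.9375) = 8.1796875, r(2.0625) = 7.8046875, r(2.1875) = 7.3671875, r(2.3125) = 6.8671875, r(2.4375) = 6.3046875.
Sum = Δu · [r(1.5625) + r(1.6875) + r(1.8125) + ...].
Sum = 7.8359375.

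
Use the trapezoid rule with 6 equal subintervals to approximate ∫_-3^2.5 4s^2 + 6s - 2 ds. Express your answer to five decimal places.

Δs = (2.5 − (-3))/6 = 11/12.
f(-3) = 16, f(-25/12) = 103/36, f(-7/6) = -32/9, f(-0.25) = -3.25, f(2/3) = 34/9, f(19/12) = 631/36, f(2.5) = 38.
T_6 = (Δs/2)·[f(s_0) + 2f(s_1) + ... + 2f(s_{5}) + f(s_6)].
Sum ≈ 40.66435.

40.66435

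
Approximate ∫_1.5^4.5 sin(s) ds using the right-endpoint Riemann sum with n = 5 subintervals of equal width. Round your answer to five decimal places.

Δs = (4.5 − 1.5)/5 = 0.6.
Right endpoints: 2.1, 2.7, 3.3, 3.9, 4.5.
f(2.1) ≈ 0.86321, f(2.7) ≈ 0.42738, f(3.3) ≈ -0.15775, f(3.9) ≈ -0.68777, f(4.5) ≈ -0.97753.
Sum = Δs · [f(2.1) + f(2.7) + f(3.3) + f(3.9) + f(4.5)].
Sum ≈ -0.31947.

-0.31947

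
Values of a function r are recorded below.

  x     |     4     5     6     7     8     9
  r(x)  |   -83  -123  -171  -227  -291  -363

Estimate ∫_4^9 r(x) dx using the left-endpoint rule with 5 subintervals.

-895

Δx = 1.
Sum = 1·[(-83) + (-123) + (-171) + (-227) + (-291)] = -895.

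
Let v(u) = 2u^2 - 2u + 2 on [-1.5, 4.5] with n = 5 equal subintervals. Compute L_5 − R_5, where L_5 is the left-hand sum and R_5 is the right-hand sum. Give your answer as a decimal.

L_5 = 45.48.
R_5 = 74.28.
L_5 − R_5 = -28.8.

-28.8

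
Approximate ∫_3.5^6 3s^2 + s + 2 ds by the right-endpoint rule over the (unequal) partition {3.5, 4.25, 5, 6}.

222.828125

Subinterval widths: 0.75, 0.75, 1.
Right endpoints: 4.25, 5, 6.
f(4.25) = 60.4375, f(5) = 82, f(6) = 116.
Sum = Σ Δs_i · f(s_i).
Sum = 222.828125.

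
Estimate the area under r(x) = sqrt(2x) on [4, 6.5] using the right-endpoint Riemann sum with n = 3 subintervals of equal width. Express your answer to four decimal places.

8.4010

Δx = (6.5 − 4)/3 = 5/6.
Right endpoints: 29/6, 17/3, 6.5.
r(29/6) ≈ 3.1091, r(17/3) ≈ 3.3665, r(6.5) ≈ 3.6056.
Sum = Δx · [r(29/6) + r(17/3) + r(6.5)].
Sum ≈ 8.4010.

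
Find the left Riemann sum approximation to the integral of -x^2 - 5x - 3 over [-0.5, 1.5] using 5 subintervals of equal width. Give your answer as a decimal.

-9.82

Δx = (1.5 − (-0.5))/5 = 0.4.
Left endpoints: -0.5, -0.1, 0.3, 0.7, 1.1.
f(-0.5) = -0.75, f(-0.1) = -2.51, f(0.3) = -4.59, f(0.7) = -6.99, f(1.1) = -9.71.
Sum = Δx · [f(-0.5) + f(-0.1) + f(0.3) + f(0.7) + f(1.1)].
Sum = -9.82.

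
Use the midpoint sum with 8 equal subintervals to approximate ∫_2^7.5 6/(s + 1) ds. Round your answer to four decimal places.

6.2373

Δs = (7.5 − 2)/8 = 0.6875.
Midpoints: 2.34375, 3.03125, 3.71875, 4.40625, 5.09375, 5.78125, 6.46875, 7.15625.
f(2.34375) = 192/107, f(3.03125) = 64/43, f(3.71875) = 192/151, f(4.40625) = 192/173, f(5.09375) = 64/65, f(5.78125) = 192/217, f(6.46875) = 192/239, f(7.15625) = 64/87.
Sum = Δs · [f(2.34375) + f(3.03125) + f(3.71875) + ...].
Sum ≈ 6.2373.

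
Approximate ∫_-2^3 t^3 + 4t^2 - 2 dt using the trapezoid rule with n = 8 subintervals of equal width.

Δt = (3 − (-2))/8 = 0.625.
f(-2) = 6, f(-1.375) = 1517/512, f(-0.75) = -0.171875, f(-0.125) = -993/512, f(0.5) = -0.875, f(1.125) = 2297/512, f(1.75) = 15.609375, f(2.375) = 17387/512, f(3) = 61.
T_8 = (Δt/2)·[f(t_0) + 2f(t_1) + ... + 2f(t_{7}) + f(t_8)].
Sum = 54.70703125.

54.70703125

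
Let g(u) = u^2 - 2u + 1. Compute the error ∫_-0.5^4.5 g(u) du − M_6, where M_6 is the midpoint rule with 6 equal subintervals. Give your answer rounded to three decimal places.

Exact integral: ∫_-0.5^4.5 g(u) du ≈ 15.41667.
M_6 ≈ 15.12731.
Error ≈ 15.41667 − 15.12731 ≈ 0.289.

0.289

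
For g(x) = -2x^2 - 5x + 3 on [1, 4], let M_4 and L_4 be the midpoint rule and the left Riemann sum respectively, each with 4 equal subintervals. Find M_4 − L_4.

-16.03125

M_4 = -70.21875.
L_4 = -54.1875.
M_4 − L_4 = -16.03125.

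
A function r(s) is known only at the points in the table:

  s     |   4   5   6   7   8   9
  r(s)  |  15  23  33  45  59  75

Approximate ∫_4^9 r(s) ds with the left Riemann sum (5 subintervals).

Δs = 1.
Sum = 1·[15 + 23 + 33 + 45 + 59] = 175.

175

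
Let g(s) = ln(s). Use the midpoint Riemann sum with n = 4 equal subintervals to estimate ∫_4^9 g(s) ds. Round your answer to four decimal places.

Δs = (9 − 4)/4 = 1.25.
Midpoints: 4.625, 5.875, 7.125, 8.375.
g(4.625) ≈ 1.5315, g(5.875) ≈ 1.7707, g(7.125) ≈ 1.9636, g(8.375) ≈ 2.1253.
Sum = Δs · [g(4.625) + g(5.875) + g(7.125) + g(8.375)].
Sum ≈ 9.2388.

9.2388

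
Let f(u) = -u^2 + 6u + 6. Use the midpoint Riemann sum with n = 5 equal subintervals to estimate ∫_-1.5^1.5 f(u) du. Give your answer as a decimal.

Δu = (1.5 − (-1.5))/5 = 0.6.
Midpoints: -1.2, -0.6, 0, 0.6, 1.2.
f(-1.2) = -2.64, f(-0.6) = 2.04, f(0) = 6, f(0.6) = 9.24, f(1.2) = 11.76.
Sum = Δu · [f(-1.2) + f(-0.6) + f(0) + f(0.6) + f(1.2)].
Sum = 15.84.

15.84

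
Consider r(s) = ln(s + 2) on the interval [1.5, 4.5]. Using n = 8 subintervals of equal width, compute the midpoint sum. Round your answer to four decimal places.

4.7828

Δs = (4.5 − 1.5)/8 = 0.375.
Midpoints: 1.6875, 2.0625, 2.4375, 2.8125, 3.1875, 3.5625, 3.9375, 4.3125.
r(1.6875) ≈ 1.3049, r(2.0625) ≈ 1.4018, r(2.4375) ≈ 1.4901, r(2.8125) ≈ 1.5712, r(3.1875) ≈ 1.6463, r(3.5625) ≈ 1.7160, r(3.9375) ≈ 1.7813, r(4.3125) ≈ 1.8425.
Sum = Δs · [r(1.6875) + r(2.0625) + r(2.4375) + ...].
Sum ≈ 4.7828.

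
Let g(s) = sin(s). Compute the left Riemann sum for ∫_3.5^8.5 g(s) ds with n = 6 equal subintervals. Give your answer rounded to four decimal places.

-0.7937

Δs = (8.5 − 3.5)/6 = 5/6.
Left endpoints: 3.5, 13/3, 31/6, 6, 41/6, 23/3.
g(3.5) ≈ -0.3508, g(13/3) ≈ -0.9290, g(31/6) ≈ -0.8986, g(6) ≈ -0.2794, g(41/6) ≈ 0.5228, g(23/3) ≈ 0.9825.
Sum = Δs · [g(3.5) + g(13/3) + g(31/6) + ...].
Sum ≈ -0.7937.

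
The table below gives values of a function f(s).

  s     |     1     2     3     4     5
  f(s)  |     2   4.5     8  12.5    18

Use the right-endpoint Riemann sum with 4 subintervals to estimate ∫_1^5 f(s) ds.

Δs = 1.
Sum = 1·[4.5 + 8 + 12.5 + 18] = 43.

43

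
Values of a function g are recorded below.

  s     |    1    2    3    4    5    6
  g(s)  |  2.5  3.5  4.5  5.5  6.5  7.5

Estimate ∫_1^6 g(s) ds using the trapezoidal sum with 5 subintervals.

Δs = 1.
T_5 = (1/2)·[2.5 + 2·3.5 + 2·4.5 + 2·5.5 + 2·6.5 + 7.5] = 25.

25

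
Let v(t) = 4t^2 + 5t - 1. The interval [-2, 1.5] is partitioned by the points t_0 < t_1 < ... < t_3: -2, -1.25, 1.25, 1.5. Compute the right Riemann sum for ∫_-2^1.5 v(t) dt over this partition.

31.875

Subinterval widths: 0.75, 2.5, 0.25.
Right endpoints: -1.25, 1.25, 1.5.
v(-1.25) = -1, v(1.25) = 11.5, v(1.5) = 15.5.
Sum = Σ Δt_i · v(t_i).
Sum = 31.875.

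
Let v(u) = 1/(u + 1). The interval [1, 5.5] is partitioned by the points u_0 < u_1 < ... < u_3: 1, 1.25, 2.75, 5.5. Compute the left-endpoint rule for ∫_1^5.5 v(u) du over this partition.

1.525

Subinterval widths: 0.25, 1.5, 2.75.
Left endpoints: 1, 1.25, 2.75.
v(1) = 0.5, v(1.25) = 4/9, v(2.75) = 4/15.
Sum = Σ Δu_i · v(u_i).
Sum = 1.525.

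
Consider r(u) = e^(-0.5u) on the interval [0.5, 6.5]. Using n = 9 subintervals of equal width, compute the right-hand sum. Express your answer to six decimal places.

Δu = (6.5 − 0.5)/9 = 2/3.
Right endpoints: 7/6, 11/6, 2.5, 19/6, 23/6, 4.5, 31/6, 35/6, 6.5.
r(7/6) ≈ 0.558035, r(11/6) ≈ 0.399850, r(2.5) ≈ 0.286505, r(19/6) ≈ 0.205290, r(23/6) ≈ 0.147096, r(4.5) ≈ 0.105399, r(31/6) ≈ 0.075522, r(35/6) ≈ 0.054114, r(6.5) ≈ 0.038774.
Sum = Δu · [r(7/6) + r(11/6) + r(2.5) + ...].
Sum ≈ 1.247057.

1.247057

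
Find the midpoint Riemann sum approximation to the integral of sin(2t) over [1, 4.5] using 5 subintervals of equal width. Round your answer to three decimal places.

Δt = (4.5 − 1)/5 = 0.7.
Midpoints: 1.35, 2.05, 2.75, 3.45, 4.15.
f(1.35) ≈ 0.427, f(2.05) ≈ -0.818, f(2.75) ≈ -0.706, f(3.45) ≈ 0.578, f(4.15) ≈ 0.902.
Sum = Δt · [f(1.35) + f(2.05) + f(2.75) + f(3.45) + f(4.15)].
Sum ≈ 0.269.

0.269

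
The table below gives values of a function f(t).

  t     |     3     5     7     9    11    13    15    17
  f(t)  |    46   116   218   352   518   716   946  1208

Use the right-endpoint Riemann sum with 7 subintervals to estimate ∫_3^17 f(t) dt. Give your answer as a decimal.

Δt = 2.
Sum = 2·[116 + 218 + 352 + 518 + 716 + 946 + 1208] = 8148.

8148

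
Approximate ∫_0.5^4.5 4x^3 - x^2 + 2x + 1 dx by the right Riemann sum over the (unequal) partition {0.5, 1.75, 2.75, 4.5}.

730.65625

Subinterval widths: 1.25, 1, 1.75.
Right endpoints: 1.75, 2.75, 4.5.
f(1.75) = 22.875, f(2.75) = 82.125, f(4.5) = 354.25.
Sum = Σ Δx_i · f(x_i).
Sum = 730.65625.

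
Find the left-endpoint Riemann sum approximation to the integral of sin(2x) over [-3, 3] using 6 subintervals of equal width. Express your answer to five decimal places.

Δx = (3 − (-3))/6 = 1.
Left endpoints: -3, -2, -1, 0, 1, 2.
f(-3) ≈ 0.27942, f(-2) ≈ 0.75680, f(-1) ≈ -0.90930, f(0) ≈ 0.00000, f(1) ≈ 0.90930, f(2) ≈ -0.75680.
Sum = Δx · [f(-3) + f(-2) + f(-1) + ...].
Sum ≈ 0.27942.

0.27942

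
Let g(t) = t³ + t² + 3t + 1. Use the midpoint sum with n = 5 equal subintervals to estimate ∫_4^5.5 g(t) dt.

Δt = (5.5 − 4)/5 = 0.3.
Midpoints: 4.15, 4.45, 4.75, 5.05, 5.35.
g(4.15) = 102.145875, g(4.45) = 122.273625, g(4.75) = 144.984375, g(5.05) = 170.440125, g(5.35) = 198.802875.
Sum = Δt · [g(4.15) + g(4.45) + g(4.75) + g(5.05) + g(5.35)].
Sum = 221.5940625.

221.5940625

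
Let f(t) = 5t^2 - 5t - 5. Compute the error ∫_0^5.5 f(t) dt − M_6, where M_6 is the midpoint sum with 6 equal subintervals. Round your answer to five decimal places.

Exact integral: ∫_0^5.5 f(t) dt ≈ 174.1666667.
M_6 ≈ 172.2410301.
Error ≈ 174.1666667 − 172.2410301 ≈ 1.92564.

1.92564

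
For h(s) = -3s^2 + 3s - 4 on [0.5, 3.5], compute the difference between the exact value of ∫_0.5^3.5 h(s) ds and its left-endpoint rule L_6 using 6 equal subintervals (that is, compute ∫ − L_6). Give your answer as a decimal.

-6.375

Exact integral: ∫_0.5^3.5 h(s) ds = -36.75.
L_6 = -30.375.
Error = -36.75 − (-30.375) = -6.375.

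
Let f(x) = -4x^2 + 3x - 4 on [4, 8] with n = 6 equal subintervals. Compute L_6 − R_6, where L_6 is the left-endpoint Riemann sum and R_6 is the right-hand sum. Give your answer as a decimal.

L_6 ≈ -482.518519.
R_6 ≈ -602.518519.
L_6 − R_6 = 120.

120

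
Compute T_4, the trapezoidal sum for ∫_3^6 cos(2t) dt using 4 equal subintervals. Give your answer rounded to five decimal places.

Δt = (6 − 3)/4 = 0.75.
f(3) ≈ 0.96017, f(3.75) ≈ 0.34664, f(4.5) ≈ -0.91113, f(5.25) ≈ -0.47554, f(6) ≈ 0.84385.
T_4 = (Δt/2)·[f(t_0) + 2f(t_1) + 2f(t_2) + 2f(t_3) + f(t_4)].
Sum ≈ -0.10351.

-0.10351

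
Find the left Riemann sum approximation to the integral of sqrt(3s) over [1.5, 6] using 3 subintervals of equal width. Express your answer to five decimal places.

Δs = (6 − 1.5)/3 = 1.5.
Left endpoints: 1.5, 3, 4.5.
f(1.5) ≈ 2.12132, f(3) ≈ 3.00000, f(4.5) ≈ 3.67423.
Sum = Δs · [f(1.5) + f(3) + f(4.5)].
Sum ≈ 13.19333.

13.19333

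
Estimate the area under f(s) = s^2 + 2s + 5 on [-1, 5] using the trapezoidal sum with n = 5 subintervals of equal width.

97.44

Δs = (5 − (-1))/5 = 1.2.
f(-1) = 4, f(0.2) = 5.44, f(1.4) = 9.76, f(2.6) = 16.96, f(3.8) = 27.04, f(5) = 40.
T_5 = (Δs/2)·[f(s_0) + 2f(s_1) + ... + 2f(s_{4}) + f(s_5)].
Sum = 97.44.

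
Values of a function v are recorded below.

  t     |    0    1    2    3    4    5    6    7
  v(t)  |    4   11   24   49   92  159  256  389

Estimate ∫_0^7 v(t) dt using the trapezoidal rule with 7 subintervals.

Δt = 1.
T_7 = (1/2)·[4 + 2·11 + 2·24 + 2·49 + 2·92 + 2·159 + 2·256 + 389] = 787.5.

787.5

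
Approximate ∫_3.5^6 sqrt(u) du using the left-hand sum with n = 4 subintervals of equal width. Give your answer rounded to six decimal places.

5.249808

Δu = (6 − 3.5)/4 = 0.625.
Left endpoints: 3.5, 4.125, 4.75, 5.375.
f(3.5) ≈ 1.870829, f(4.125) ≈ 2.031010, f(4.75) ≈ 2.179449, f(5.375) ≈ 2.318405.
Sum = Δu · [f(3.5) + f(4.125) + f(4.75) + f(5.375)].
Sum ≈ 5.249808.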